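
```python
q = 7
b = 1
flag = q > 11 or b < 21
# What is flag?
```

Trace:
`q = 7` → q = 7
`b = 1` → b = 1
`flag = q > 11 or b < 21` → flag = True
So flag = True

Answer: True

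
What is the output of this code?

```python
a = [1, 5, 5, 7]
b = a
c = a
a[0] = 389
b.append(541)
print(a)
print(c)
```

Key concept: multiple aliases.
Step by step:
`a = [1, 5, 5, 7]` → a = [1, 5, 5, 7]
`b = a` → b = [1, 5, 5, 7] (same object as a)
`c = a` → c = [1, 5, 5, 7] (same object as a, b)
`a[0] = 389` → a = [389, 5, 5, 7] (same object as b, c); b = [389, 5, 5, 7] (same object as a, c); c = [389, 5, 5, 7] (same object as a, b)
`b.append(541)` → a = [389, 5, 5, 7, 541] (same object as b, c); b = [389, 5, 5, 7, 541] (same object as a, c); c = [389, 5, 5, 7, 541] (same object as a, b)
`print(a)` → prints [389, 5, 5, 7, 541]
`print(c)` → prints [389, 5, 5, 7, 541]

Answer:
[389, 5, 5, 7, 541]
[389, 5, 5, 7, 541]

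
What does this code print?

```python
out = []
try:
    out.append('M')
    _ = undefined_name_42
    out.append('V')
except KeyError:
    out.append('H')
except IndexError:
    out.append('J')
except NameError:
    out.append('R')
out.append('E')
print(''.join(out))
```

Execution trace: 'M' (try body) → 'R' (except NameError) → 'E' (after the try/except). Output: MRE

Answer: MRE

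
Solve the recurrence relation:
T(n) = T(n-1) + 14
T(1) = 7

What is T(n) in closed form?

Unrolling: T(n) = T(1) + 14·(n-1) = 7 + 14(n-1) = 14n - 7.

Answer: T(n) = 14n - 7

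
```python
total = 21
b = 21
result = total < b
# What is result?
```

Trace:
`total = 21` → total = 21
`b = 21` → b = 21
`result = total < b` → result = False
So result = False

Answer: False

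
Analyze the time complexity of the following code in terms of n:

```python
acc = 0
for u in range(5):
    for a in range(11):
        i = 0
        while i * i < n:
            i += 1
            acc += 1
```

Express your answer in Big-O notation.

Each loop level contributes: 1 × 1 × √n. Multiplying the contributions gives O(√n).

Answer: O(√n)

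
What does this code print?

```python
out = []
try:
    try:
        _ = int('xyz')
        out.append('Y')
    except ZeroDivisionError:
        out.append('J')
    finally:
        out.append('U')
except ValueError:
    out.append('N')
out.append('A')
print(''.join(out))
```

Execution trace: 'U' (inner finally) → 'N' (outer except ValueError) → 'A' (after the try/except). Output: UNA

Answer: UNA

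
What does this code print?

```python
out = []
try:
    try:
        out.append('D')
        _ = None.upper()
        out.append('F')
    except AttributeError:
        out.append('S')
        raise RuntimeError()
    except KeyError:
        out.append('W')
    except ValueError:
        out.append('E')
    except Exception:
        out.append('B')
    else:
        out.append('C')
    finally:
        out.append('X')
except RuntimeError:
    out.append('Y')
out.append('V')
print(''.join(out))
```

Execution trace: 'D' (inner try body) → 'S' (inner except AttributeError) → 'X' (inner finally) → 'Y' (outer except RuntimeError) → 'V' (after the try/except). Output: DSXYV

Answer: DSXYV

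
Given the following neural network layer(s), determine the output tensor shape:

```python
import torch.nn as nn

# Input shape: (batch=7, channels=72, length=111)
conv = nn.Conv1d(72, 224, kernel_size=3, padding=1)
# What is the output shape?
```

Input: (7, 72, 111) -> Output: (7, 224, 111)

Answer: (7, 224, 111)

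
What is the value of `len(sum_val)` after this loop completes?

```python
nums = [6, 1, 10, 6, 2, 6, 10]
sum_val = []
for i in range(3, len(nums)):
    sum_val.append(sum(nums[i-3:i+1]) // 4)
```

Number of 4-element averages
`sum_val` takes the values: [] → [5] → [5, 4] → [5, 4, 6] → [5, 4, 6, 6]
So `len(sum_val)` = 4

Answer: 4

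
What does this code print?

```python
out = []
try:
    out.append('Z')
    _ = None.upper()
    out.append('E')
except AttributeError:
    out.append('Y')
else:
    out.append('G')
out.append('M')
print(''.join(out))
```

Execution trace: 'Z' (try body) → 'Y' (except AttributeError) → 'M' (after the try/except). Output: ZYM

Answer: ZYM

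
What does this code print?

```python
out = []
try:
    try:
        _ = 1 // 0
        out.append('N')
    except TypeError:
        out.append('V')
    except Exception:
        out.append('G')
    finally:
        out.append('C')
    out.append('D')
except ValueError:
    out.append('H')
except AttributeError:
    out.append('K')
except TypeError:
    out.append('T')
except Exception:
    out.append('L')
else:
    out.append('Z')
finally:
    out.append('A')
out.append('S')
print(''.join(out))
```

Execution trace: 'G' (inner except Exception) → 'C' (inner finally) → 'D' (try body, no exception) → 'Z' (else) → 'A' (finally) → 'S' (after the try/except). Output: GCDZAS

Answer: GCDZAS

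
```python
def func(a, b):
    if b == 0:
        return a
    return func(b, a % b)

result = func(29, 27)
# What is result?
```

func(29, 27) -> func(27, 2) -> func(2, 1) -> func(1, 0) -> 1

Answer: 1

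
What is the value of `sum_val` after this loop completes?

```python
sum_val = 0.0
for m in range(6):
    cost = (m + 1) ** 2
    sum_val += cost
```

Sum of squared losses 1² + 2² + ... + 6²
`sum_val` takes the values: 0.0 → 1.0 → 5.0 → 14.0 → 30.0 → 55.0 → 91.0

Answer: 91.0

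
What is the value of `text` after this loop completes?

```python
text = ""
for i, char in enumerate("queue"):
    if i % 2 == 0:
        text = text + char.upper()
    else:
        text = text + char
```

Uppercase even positions in 'queue'
`text` takes the values: "" → "Q" → "Qu" → "QuE" → "QuEu" → "QuEuE"

Answer: "QuEuE"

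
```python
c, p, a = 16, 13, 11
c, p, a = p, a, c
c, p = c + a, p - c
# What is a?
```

Trace:
`c, p, a = 16, 13, 11` → c = 16; p = 13; a = 11
`c, p, a = p, a, c` → c = 13; p = 11; a = 16
`c, p = c + a, p - c` → c = 29; p = -2
So a = 16

Answer: 16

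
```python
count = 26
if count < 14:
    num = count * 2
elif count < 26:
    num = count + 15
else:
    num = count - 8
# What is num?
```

Trace:
`count = 26` → count = 26
`if count < 14: ...` → count < 14 is False, count < 26 is False, take else branch → num = 18
So num = 18

Answer: 18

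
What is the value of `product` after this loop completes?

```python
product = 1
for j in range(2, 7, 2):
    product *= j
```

Product of even numbers 2 to 6
`product` takes the values: 1 → 2 → 8 → 48

Answer: 48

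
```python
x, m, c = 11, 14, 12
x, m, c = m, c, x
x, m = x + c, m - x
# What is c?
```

Trace:
`x, m, c = 11, 14, 12` → x = 11; m = 14; c = 12
`x, m, c = m, c, x` → x = 14; m = 12; c = 11
`x, m = x + c, m - x` → x = 25; m = -2
So c = 11

Answer: 11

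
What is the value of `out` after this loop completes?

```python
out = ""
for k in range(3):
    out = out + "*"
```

Repeat '*' 3 times
`out` takes the values: "" → "*" → "**" → "***"

Answer: "***"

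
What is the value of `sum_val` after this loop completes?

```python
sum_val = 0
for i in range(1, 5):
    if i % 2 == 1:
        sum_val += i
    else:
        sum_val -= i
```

Add odd, subtract even
`sum_val` takes the values: 0 → 1 → -1 → 2 → -2

Answer: -2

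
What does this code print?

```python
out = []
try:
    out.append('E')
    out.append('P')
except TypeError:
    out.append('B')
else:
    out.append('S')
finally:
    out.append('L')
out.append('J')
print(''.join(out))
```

Execution trace: 'E' (try body) → 'P' (try body, no exception) → 'S' (else) → 'L' (finally) → 'J' (after the try/except). Output: EPSLJ

Answer: EPSLJ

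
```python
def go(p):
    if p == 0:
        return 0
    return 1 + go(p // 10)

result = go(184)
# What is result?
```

Count of digits of 184: 3

Answer: 3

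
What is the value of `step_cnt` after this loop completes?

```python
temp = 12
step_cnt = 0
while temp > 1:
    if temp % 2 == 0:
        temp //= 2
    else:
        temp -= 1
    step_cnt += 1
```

Steps to reduce 12 to 1
`step_cnt` takes the values: 0 → 1 → 2 → 3 → 4

Answer: 4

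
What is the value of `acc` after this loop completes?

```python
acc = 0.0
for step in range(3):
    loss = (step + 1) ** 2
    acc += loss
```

Sum of squared losses 1² + 2² + ... + 3²
`acc` takes the values: 0.0 → 1.0 → 5.0 → 14.0

Answer: 14.0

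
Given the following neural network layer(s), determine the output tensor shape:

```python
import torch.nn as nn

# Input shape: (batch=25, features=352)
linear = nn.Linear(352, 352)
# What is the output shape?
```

Input: (25, 352) -> Output: (25, 352)

Answer: (25, 352)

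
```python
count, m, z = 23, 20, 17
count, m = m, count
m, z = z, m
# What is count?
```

Trace:
`count, m, z = 23, 20, 17` → count = 23; m = 20; z = 17
`count, m = m, count` → count = 20; m = 23
`m, z = z, m` → m = 17; z = 23
So count = 20

Answer: 20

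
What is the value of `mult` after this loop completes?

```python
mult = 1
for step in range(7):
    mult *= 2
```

2^7 = 128
`mult` takes the values: 1 → 2 → 4 → 8 → 16 → 32 → 64 → 128

Answer: 128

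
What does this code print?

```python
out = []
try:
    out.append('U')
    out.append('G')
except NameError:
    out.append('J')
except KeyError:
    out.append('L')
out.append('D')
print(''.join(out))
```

Execution trace: 'U' (try body) → 'G' (try body, no exception) → 'D' (after the try/except). Output: UGD

Answer: UGD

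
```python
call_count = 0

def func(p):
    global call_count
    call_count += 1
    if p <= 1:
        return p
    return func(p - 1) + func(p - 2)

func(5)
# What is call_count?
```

Calls(p) = 1 + Calls(p-1) + Calls(p-2); Calls(0)=Calls(1)=1. For p=5 this gives 15.

Answer: 15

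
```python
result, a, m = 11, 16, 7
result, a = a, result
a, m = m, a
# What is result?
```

Trace:
`result, a, m = 11, 16, 7` → result = 11; a = 16; m = 7
`result, a = a, result` → result = 16; a = 11
`a, m = m, a` → a = 7; m = 11
So result = 16

Answer: 16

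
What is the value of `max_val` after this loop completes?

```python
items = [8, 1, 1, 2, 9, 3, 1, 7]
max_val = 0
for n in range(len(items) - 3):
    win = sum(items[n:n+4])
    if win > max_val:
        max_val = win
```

Max sum of 4-element window in [8, 1, 1, 2, 9, 3, 1, 7]
`max_val` takes the values: 0 → 12 → 13 → 15 → 20

Answer: 20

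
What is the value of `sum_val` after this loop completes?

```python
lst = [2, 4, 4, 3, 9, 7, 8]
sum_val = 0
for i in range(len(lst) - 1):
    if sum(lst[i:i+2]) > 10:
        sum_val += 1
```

Count windows with sum > 10
`sum_val` takes the values: 0 → 1 → 2 → 3

Answer: 3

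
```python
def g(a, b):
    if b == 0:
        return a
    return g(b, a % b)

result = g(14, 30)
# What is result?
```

g(14, 30) -> g(30, 14) -> g(14, 2) -> g(2, 0) -> 2

Answer: 2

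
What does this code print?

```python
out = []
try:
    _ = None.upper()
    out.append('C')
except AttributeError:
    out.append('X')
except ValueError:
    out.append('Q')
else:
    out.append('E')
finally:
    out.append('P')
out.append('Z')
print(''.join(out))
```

Execution trace: 'X' (except AttributeError) → 'P' (finally) → 'Z' (after the try/except). Output: XPZ

Answer: XPZ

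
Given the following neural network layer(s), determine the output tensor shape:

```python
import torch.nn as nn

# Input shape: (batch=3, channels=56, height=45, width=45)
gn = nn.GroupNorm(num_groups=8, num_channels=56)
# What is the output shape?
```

Input: (3, 56, 45, 45) -> Output: (3, 56, 45, 45)

Answer: (3, 56, 45, 45)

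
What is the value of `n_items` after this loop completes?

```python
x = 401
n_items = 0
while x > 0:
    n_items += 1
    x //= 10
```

Count digits by repeated division by 10
`n_items` takes the values: 0 → 1 → 2 → 3

Answer: 3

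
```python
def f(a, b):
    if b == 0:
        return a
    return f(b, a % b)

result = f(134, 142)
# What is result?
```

f(134, 142) -> f(142, 134) -> f(134, 8) -> f(8, 6) -> f(6, 2) -> f(2, 0) -> 2

Answer: 2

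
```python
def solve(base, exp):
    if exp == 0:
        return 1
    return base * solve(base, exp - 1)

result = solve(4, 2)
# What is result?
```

solve(4, 2) = 4 * 4 = 16

Answer: 16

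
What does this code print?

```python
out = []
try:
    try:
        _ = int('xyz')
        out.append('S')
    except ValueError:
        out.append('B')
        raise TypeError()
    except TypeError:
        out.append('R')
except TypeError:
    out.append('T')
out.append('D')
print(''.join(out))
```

Execution trace: 'B' (inner except ValueError) → 'T' (outer except TypeError) → 'D' (after the try/except). Output: BTD

Answer: BTD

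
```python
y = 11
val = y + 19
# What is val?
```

Trace:
`y = 11` → y = 11
`val = y + 19` → val = 30
So val = 30

Answer: 30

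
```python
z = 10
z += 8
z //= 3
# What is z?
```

Trace:
`z = 10` → z = 10
`z += 8` → z = 18
`z //= 3` → z = 6
So z = 6

Answer: 6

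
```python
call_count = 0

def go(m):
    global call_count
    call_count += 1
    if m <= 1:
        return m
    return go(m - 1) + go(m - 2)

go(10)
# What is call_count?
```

Calls(m) = 1 + Calls(m-1) + Calls(m-2); Calls(0)=Calls(1)=1. For m=10 this gives 177.

Answer: 177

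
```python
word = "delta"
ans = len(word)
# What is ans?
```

Trace:
`word = "delta"` → word = 'delta'
`ans = len(word)` → ans = 5
So ans = 5

Answer: 5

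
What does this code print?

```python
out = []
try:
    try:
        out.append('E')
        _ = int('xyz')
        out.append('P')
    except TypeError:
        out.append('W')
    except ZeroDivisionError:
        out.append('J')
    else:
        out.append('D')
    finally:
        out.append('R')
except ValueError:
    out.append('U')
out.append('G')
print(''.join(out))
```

Execution trace: 'E' (try body) → 'R' (finally) → 'U' (outer except ValueError) → 'G' (after the try/except). Output: ERUG

Answer: ERUG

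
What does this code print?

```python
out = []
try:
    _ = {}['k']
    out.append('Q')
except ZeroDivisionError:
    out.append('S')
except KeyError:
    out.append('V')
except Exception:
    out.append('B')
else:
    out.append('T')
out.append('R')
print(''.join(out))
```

Execution trace: 'V' (except KeyError) → 'R' (after the try/except). Output: VR

Answer: VR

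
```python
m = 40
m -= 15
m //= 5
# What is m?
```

Trace:
`m = 40` → m = 40
`m -= 15` → m = 25
`m //= 5` → m = 5
So m = 5

Answer: 5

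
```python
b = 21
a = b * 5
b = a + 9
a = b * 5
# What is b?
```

Trace:
`b = 21` → b = 21
`a = b * 5` → a = 105
`b = a + 9` → b = 114
`a = b * 5` → a = 570
So b = 114

Answer: 114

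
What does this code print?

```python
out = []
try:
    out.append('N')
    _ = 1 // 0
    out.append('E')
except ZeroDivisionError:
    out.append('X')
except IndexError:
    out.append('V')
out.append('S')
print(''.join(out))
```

Execution trace: 'N' (try body) → 'X' (except ZeroDivisionError) → 'S' (after the try/except). Output: NXS

Answer: NXS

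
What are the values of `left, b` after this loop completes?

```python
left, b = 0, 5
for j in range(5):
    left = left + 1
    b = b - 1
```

left goes 0→5, b goes 5→0
`left, b` takes the values: (0, 5) → (1, 5) → (1, 4) → (2, 4) → (2, 3) → (3, 3) → (3, 2) → (4, 2) → (4, 1) → (5, 1) → (5, 0)

Answer: 5, 0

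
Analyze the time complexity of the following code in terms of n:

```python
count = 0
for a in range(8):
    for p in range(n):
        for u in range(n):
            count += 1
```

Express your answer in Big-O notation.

Each loop level contributes: 1 × n × n. Multiplying the contributions gives O(n^2).

Answer: O(n^2)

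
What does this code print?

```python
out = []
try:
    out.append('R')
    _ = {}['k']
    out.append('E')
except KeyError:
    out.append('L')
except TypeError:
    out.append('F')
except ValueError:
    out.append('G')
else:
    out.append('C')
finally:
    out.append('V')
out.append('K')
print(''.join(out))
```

Execution trace: 'R' (try body) → 'L' (except KeyError) → 'V' (finally) → 'K' (after the try/except). Output: RLVK

Answer: RLVK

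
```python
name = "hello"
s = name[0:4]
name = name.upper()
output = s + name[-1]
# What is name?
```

Trace:
`name = "hello"` → name = 'hello'
`s = name[0:4]` → s = 'hell'
`name = name.upper()` → name = 'HELLO'
`output = s + name[-1]` → output = 'hellO'
So name = 'HELLO'

Answer: 'HELLO'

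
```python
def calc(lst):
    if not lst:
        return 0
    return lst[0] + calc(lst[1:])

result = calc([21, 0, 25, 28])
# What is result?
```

21 + 0 + 25 + 28 + 0 = 74

Answer: 74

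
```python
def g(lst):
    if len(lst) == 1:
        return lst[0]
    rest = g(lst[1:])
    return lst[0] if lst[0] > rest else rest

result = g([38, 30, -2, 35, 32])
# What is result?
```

Recursive max over [38, 30, -2, 35, 32] = 38

Answer: 38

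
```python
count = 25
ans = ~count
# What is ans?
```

Trace:
`count = 25` → count = 25
`ans = ~count` → ans = -26
So ans = -26

Answer: -26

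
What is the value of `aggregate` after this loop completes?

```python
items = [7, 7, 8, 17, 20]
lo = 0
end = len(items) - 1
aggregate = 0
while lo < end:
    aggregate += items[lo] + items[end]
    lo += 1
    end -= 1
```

Sum of pairs from ends
`aggregate` takes the values: 0 → 27 → 51

Answer: 51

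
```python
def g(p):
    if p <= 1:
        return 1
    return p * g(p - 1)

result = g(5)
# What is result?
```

g(5) = 5 * 4 * 3 * 2 * 1 = 120

Answer: 120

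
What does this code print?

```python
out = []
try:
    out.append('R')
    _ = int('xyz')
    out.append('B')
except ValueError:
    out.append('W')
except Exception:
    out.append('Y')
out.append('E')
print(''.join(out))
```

Execution trace: 'R' (try body) → 'W' (except ValueError) → 'E' (after the try/except). Output: RWE

Answer: RWE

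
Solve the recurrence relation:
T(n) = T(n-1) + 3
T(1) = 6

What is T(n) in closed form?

Unrolling: T(n) = T(1) + 3·(n-1) = 6 + 3(n-1) = 3n + 3.

Answer: T(n) = 3n + 3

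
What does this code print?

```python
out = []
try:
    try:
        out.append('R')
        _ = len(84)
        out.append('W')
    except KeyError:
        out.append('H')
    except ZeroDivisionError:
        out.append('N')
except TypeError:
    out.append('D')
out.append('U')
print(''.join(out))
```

Execution trace: 'R' (try body) → 'D' (outer except TypeError) → 'U' (after the try/except). Output: RDU

Answer: RDU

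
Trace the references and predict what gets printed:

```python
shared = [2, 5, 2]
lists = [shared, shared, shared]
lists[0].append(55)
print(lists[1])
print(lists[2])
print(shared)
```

Key concept: list of same reference.
Step by step:
`shared = [2, 5, 2]` → shared = [2, 5, 2]
`lists = [shared, shared, shared]` → lists = [[2, 5, 2], [2, 5, 2], [2, 5, 2]]
`lists[0].append(55)` → shared = [2, 5, 2, 55]; lists = [[2, 5, 2, 55], [2, 5, 2, 55], [2, 5, 2, 55]]
`print(lists[1])` → prints [2, 5, 2, 55]
`print(lists[2])` → prints [2, 5, 2, 55]
`print(shared)` → prints [2, 5, 2, 55]

Answer:
[2, 5, 2, 55]
[2, 5, 2, 55]
[2, 5, 2, 55]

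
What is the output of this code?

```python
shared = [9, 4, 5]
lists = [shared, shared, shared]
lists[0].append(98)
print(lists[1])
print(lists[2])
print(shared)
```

Key concept: list of same reference.
Step by step:
`shared = [9, 4, 5]` → shared = [9, 4, 5]
`lists = [shared, shared, shared]` → lists = [[9, 4, 5], [9, 4, 5], [9, 4, 5]]
`lists[0].append(98)` → shared = [9, 4, 5, 98]; lists = [[9, 4, 5, 98], [9, 4, 5, 98], [9, 4, 5, 98]]
`print(lists[1])` → prints [9, 4, 5, 98]
`print(lists[2])` → prints [9, 4, 5, 98]
`print(shared)` → prints [9, 4, 5, 98]

Answer:
[9, 4, 5, 98]
[9, 4, 5, 98]
[9, 4, 5, 98]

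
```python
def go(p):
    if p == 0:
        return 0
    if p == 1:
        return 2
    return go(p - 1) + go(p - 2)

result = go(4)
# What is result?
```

Build up from base cases: go(0)=0, go(1)=2, go(2)=2, go(3)=4, go(4)=6

Answer: 6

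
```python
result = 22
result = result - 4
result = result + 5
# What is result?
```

Trace:
`result = 22` → result = 22
`result = result - 4` → result = 18
`result = result + 5` → result = 23
So result = 23

Answer: 23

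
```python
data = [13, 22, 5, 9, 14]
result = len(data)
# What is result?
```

Trace:
`data = [13, 22, 5, 9, 14]` → data = [13, 22, 5, 9, 14]
`result = len(data)` → result = 5
So result = 5

Answer: 5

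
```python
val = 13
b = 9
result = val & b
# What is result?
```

Trace:
`val = 13` → val = 13
`b = 9` → b = 9
`result = val & b` → result = 9
So result = 9

Answer: 9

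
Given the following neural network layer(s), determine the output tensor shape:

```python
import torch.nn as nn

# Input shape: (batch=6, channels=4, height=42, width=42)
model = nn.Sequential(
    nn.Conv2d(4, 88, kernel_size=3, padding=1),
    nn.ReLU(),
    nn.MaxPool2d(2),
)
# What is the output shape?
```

Input: (6, 4, 42, 42) -> after Conv2d: (6, 88, 42, 42) -> after ReLU: (6, 88, 42, 42) -> Output: (6, 88, 21, 21)

Answer: (6, 88, 21, 21)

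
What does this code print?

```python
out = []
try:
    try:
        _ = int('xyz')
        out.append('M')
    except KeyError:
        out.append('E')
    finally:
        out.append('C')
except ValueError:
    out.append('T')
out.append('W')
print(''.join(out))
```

Execution trace: 'C' (finally) → 'T' (outer except ValueError) → 'W' (after the try/except). Output: CTW

Answer: CTW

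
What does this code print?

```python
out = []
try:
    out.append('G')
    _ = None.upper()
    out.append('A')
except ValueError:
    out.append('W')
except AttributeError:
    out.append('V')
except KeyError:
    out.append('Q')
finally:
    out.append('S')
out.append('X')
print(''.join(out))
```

Execution trace: 'G' (try body) → 'V' (except AttributeError) → 'S' (finally) → 'X' (after the try/except). Output: GVSX

Answer: GVSX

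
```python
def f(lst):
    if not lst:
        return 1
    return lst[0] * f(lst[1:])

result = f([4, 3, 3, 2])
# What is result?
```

Product over [4, 3, 3, 2] = 4 * 3 * 3 * 2 = 72

Answer: 72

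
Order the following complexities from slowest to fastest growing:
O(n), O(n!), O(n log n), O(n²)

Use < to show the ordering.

Ordered by growth rate: O(n) < O(n log n) < O(n²) < O(n!)

Answer: O(n) < O(n log n) < O(n²) < O(n!)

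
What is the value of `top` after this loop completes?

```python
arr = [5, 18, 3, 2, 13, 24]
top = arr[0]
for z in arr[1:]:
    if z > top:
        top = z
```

Maximum of [5, 18, 3, 2, 13, 24]
`top` takes the values: 5 → 18 → 24

Answer: 24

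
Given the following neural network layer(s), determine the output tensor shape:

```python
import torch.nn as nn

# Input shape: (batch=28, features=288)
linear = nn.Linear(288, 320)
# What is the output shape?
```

Input: (28, 288) -> Output: (28, 320)

Answer: (28, 320)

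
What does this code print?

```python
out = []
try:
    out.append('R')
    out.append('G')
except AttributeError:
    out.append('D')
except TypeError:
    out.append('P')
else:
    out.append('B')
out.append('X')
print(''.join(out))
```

Execution trace: 'R' (try body) → 'G' (try body, no exception) → 'B' (else) → 'X' (after the try/except). Output: RGBX

Answer: RGBX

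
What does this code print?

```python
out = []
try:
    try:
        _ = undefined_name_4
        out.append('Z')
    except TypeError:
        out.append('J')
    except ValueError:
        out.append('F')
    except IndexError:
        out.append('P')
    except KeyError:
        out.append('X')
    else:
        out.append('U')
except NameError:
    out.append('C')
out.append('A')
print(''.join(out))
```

Execution trace: 'C' (outer except NameError) → 'A' (after the try/except). Output: CA

Answer: CA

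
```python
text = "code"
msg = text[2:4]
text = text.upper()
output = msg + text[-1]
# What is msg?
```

Trace:
`text = "code"` → text = 'code'
`msg = text[2:4]` → msg = 'de'
`text = text.upper()` → text = 'CODE'
`output = msg + text[-1]` → output = 'deE'
So msg = 'de'

Answer: 'de'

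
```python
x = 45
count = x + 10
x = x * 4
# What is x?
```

Trace:
`x = 45` → x = 45
`count = x + 10` → count = 55
`x = x * 4` → x = 180
So x = 180

Answer: 180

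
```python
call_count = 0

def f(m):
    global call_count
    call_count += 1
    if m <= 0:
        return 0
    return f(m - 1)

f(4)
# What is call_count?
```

Linear recursion stepping by 1: 5 calls from m=4 down to ≤0.

Answer: 5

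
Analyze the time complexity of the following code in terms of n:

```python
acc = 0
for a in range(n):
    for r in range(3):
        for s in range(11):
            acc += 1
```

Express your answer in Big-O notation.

Each loop level contributes: n × 1 × 1. Multiplying the contributions gives O(n).

Answer: O(n)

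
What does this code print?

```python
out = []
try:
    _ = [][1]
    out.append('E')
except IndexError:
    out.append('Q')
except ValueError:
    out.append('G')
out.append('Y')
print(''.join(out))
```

Execution trace: 'Q' (except IndexError) → 'Y' (after the try/except). Output: QY

Answer: QY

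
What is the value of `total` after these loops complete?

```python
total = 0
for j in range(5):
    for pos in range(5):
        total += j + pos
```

Sum of all j+pos for j,pos in 5x5
`total` takes the values: 0 → 1 → 3 → 6 → 10 → 11 → 13 → 16 → 20 → 25 → 27 → 30 → 34 → 39 → 45 → 48 → 52 → 57 → 63 → 70 → 74 → 79 → 85 → 92 → 100

Answer: 100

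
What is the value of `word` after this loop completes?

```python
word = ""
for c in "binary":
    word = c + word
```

Reverse 'binary'
`word` takes the values: "" → "b" → "ib" → "nib" → "anib" → "ranib" → "yranib"

Answer: "yranib"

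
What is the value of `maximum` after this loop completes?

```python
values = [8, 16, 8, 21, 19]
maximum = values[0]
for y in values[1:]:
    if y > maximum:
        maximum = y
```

Maximum of [8, 16, 8, 21, 19]
`maximum` takes the values: 8 → 16 → 21

Answer: 21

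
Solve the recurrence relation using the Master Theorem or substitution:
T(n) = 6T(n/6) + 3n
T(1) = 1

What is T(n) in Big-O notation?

By Master Theorem: a=6, b=6, f(n)=3n. Since log_6(6) = 1 and f(n) = Θ(n^1), Case 2 applies. T(n) = O(n log n).

Answer: O(n log n)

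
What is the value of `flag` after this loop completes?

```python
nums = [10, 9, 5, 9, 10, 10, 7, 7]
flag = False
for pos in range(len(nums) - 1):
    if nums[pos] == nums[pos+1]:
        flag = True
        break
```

Check consecutive duplicates in [10, 9, 5, 9, 10, 10, 7, 7]
`flag` takes the values: False → True

Answer: True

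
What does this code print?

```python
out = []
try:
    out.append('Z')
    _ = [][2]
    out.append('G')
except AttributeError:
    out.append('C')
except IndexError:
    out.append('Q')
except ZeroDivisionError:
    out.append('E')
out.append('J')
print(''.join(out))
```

Execution trace: 'Z' (try body) → 'Q' (except IndexError) → 'J' (after the try/except). Output: ZQJ

Answer: ZQJ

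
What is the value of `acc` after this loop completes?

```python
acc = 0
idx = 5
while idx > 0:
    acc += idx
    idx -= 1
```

Sum 5 down to 1
`acc` takes the values: 0 → 5 → 9 → 12 → 14 → 15

Answer: 15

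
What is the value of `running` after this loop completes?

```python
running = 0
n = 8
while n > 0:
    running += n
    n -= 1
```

Sum 8 down to 1
`running` takes the values: 0 → 8 → 15 → 21 → 26 → 30 → 33 → 35 → 36

Answer: 36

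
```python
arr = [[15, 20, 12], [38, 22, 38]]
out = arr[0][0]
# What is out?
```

Trace:
`arr = [[15, 20, 12], [38, 22, 38]]` → arr = [[15, 20, 12], [38, 22, 38]]
`out = arr[0][0]` → out = 15
So out = 15

Answer: 15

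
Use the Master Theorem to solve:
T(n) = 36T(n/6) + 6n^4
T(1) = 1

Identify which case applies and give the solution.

a=36, b=6, f(n)=6n^4. log_6(36) = 2. Since c=4 > 2 and the regularity condition holds (36(n/6)^4 = (36/6^4)n^4 with 36/6^4 < 1), Case 3 applies: T(n) = Θ(f(n)) = O(n^4).

Answer: O(n^4) - Case 3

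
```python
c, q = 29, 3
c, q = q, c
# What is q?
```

Trace:
`c, q = 29, 3` → c = 29; q = 3
`c, q = q, c` → c = 3; q = 29
So q = 29

Answer: 29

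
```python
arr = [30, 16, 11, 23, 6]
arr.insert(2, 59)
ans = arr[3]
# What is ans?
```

Trace:
`arr = [30, 16, 11, 23, 6]` → arr = [30, 16, 11, 23, 6]
`arr.insert(2, 59)` → arr = [30, 16, 59, 11, 23, 6]
`ans = arr[3]` → ans = 11
So ans = 11

Answer: 11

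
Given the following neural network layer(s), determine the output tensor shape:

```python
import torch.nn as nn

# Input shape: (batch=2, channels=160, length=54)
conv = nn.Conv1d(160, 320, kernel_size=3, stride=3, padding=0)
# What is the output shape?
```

Input: (2, 160, 54) -> Output: (2, 320, 18)

Answer: (2, 320, 18)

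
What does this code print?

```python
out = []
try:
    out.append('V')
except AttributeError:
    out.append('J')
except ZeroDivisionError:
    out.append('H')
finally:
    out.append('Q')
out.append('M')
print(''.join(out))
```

Execution trace: 'V' (try body, no exception) → 'Q' (finally) → 'M' (after the try/except). Output: VQM

Answer: VQM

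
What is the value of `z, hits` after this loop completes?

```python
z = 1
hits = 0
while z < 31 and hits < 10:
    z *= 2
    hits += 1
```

Double until >= 31 or 10 iterations
`z, hits` takes the values: (1, 0) → (2, 0) → (2, 1) → (4, 1) → (4, 2) → (8, 2) → (8, 3) → (16, 3) → (16, 4) → (32, 4) → (32, 5)

Answer: 32, 5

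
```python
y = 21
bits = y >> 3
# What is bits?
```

Trace:
`y = 21` → y = 21
`bits = y >> 3` → bits = 2
So bits = 2

Answer: 2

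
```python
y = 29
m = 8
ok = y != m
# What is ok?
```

Trace:
`y = 29` → y = 29
`m = 8` → m = 8
`ok = y != m` → ok = True
So ok = True

Answer: True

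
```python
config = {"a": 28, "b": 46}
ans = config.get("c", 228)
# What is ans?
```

Trace:
`config = {"a": 28, "b": 46}` → config = {'a': 28, 'b': 46}
`ans = config.get("c", 228)` → ans = 228
So ans = 228

Answer: 228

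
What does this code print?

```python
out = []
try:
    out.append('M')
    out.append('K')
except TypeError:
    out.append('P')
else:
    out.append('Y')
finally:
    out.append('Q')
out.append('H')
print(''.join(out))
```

Execution trace: 'M' (try body) → 'K' (try body, no exception) → 'Y' (else) → 'Q' (finally) → 'H' (after the try/except). Output: MKYQH

Answer: MKYQH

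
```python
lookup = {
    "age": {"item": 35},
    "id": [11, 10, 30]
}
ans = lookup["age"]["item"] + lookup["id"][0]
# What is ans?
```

Trace:
`lookup = { ...` → lookup = {'age': {'item': 35}, 'id': [11, 10, 30]}
`ans = lookup["age"]["item"] + lookup["id"][0]` → ans = 46
So ans = 46

Answer: 46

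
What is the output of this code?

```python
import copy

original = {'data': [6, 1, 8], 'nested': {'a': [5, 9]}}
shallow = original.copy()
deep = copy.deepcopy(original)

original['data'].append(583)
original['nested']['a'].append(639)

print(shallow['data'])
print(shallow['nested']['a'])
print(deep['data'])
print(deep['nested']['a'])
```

Key concept: comparing shallow vs deep copy.
Step by step:
`original = {'data': [6, 1, 8], 'nested': {'a': [5, 9]}}` → original = {'data': [6, 1, 8], 'nested': {'a': [5, 9]}}
`shallow = original.copy()` → shallow = {'data': [6, 1, 8], 'nested': {'a': [5, 9]}}
`deep = copy.deepcopy(original)` → deep = {'data': [6, 1, 8], 'nested': {'a': [5, 9]}}
`original['data'].append(583)` → original = {'data': [6, 1, 8, 583], 'nested': {'a': [5, 9]}}; shallow = {'data': [6, 1, 8, 583], 'nested': {'a': [5, 9]}}
`original['nested']['a'].append(639)` → original = {'data': [6, 1, 8, 583], 'nested': {'a': [5, 9, 639]}}; shallow = {'data': [6, 1, 8, 583], 'nested': {'a': [5, 9, 639]}}
`print(shallow['data'])` → prints [6, 1, 8, 583]
`print(shallow['nested']['a'])` → prints [5, 9, 639]
`print(deep['data'])` → prints [6, 1, 8]
`print(deep['nested']['a'])` → prints [5, 9]

Answer:
[6, 1, 8, 583]
[5, 9, 639]
[6, 1, 8]
[5, 9]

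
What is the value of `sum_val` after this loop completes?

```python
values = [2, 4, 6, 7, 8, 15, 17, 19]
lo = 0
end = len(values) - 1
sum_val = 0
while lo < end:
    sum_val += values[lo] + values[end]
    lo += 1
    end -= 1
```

Sum of pairs from ends
`sum_val` takes the values: 0 → 21 → 42 → 63 → 78

Answer: 78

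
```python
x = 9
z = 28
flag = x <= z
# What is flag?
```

Trace:
`x = 9` → x = 9
`z = 28` → z = 28
`flag = x <= z` → flag = True
So flag = True

Answer: True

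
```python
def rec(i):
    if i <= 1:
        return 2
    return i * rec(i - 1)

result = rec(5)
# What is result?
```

rec(5) = 5 * 4 * 3 * 2 * 2 = 240

Answer: 240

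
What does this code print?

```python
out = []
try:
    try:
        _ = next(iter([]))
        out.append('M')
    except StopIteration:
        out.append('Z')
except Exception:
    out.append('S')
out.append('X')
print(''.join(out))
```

Execution trace: 'Z' (inner except StopIteration) → 'X' (after the try/except). Output: ZX

Answer: ZX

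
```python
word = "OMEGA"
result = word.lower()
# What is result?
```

Trace:
`word = "OMEGA"` → word = 'OMEGA'
`result = word.lower()` → result = 'omega'
So result = 'omega'

Answer: 'omega'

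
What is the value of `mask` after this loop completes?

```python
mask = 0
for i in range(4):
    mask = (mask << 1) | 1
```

Build 4 consecutive 1-bits: 0b1111
`mask` takes the values: 0 → 1 → 3 → 7 → 15

Answer: 15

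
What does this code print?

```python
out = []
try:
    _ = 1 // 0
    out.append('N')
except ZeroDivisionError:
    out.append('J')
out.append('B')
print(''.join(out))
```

Execution trace: 'J' (except ZeroDivisionError) → 'B' (after the try/except). Output: JB

Answer: JB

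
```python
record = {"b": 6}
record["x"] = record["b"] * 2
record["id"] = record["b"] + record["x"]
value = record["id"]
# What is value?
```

Trace:
`record = {"b": 6}` → record = {'b': 6}
`record["x"] = record["b"] * 2` → record = {'b': 6, 'x': 12}
`record["id"] = record["b"] + record["x"]` → record = {'b': 6, 'x': 12, 'id': 18}
`value = record["id"]` → value = 18
So value = 18

Answer: 18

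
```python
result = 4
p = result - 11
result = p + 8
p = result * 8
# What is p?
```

Trace:
`result = 4` → result = 4
`p = result - 11` → p = -7
`result = p + 8` → result = 1
`p = result * 8` → p = 8
So p = 8

Answer: 8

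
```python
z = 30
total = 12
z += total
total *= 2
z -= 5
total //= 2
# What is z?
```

Trace:
`z = 30` → z = 30
`total = 12` → total = 12
`z += total` → z = 42
`total *= 2` → total = 24
`z -= 5` → z = 37
`total //= 2` → total = 12
So z = 37

Answer: 37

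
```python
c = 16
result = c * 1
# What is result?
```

Trace:
`c = 16` → c = 16
`result = c * 1` → result = 16
So result = 16

Answer: 16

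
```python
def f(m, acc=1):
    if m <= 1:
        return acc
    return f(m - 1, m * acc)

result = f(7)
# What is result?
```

Accumulator trace (n, acc): (7, 1) -> (6, 7) -> (5, 42) -> (4, 210) -> (3, 840) -> (2, 2520) -> (1, 5040) -> return 5040

Answer: 5040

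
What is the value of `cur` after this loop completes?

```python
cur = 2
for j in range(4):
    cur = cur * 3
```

Multiply by 3, 4 times: 2 * 3^4 = 162
`cur` takes the values: 2 → 6 → 18 → 54 → 162

Answer: 162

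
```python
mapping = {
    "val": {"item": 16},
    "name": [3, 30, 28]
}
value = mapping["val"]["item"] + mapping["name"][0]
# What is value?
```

Trace:
`mapping = { ...` → mapping = {'val': {'item': 16}, 'name': [3, 30, 28]}
`value = mapping["val"]["item"] + mapping["name"][0]` → value = 19
So value = 19

Answer: 19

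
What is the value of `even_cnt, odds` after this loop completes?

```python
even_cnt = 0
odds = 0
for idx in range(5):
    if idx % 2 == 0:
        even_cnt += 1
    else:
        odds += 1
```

Count evens and odds in range(5)
`even_cnt, odds` takes the values: (0, 0) → (1, 0) → (1, 1) → (2, 1) → (2, 2) → (3, 2)

Answer: 3, 2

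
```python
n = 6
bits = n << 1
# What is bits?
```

Trace:
`n = 6` → n = 6
`bits = n << 1` → bits = 12
So bits = 12

Answer: 12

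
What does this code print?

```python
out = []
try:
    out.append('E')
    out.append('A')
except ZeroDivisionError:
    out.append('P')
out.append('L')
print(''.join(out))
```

Execution trace: 'E' (try body) → 'A' (try body, no exception) → 'L' (after the try/except). Output: EAL

Answer: EAL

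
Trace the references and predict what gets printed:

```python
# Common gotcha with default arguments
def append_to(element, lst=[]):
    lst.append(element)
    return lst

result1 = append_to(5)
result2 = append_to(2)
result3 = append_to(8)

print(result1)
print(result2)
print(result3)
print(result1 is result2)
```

Key concept: mutable default argument gotcha.
Step by step:
`result1 = append_to(5)` → result1 = [5]
`result2 = append_to(2)` → result1 = [5, 2] (same object as result2); result2 = [5, 2] (same object as result1)
`result3 = append_to(8)` → result1 = [5, 2, 8] (same object as result2, result3); result2 = [5, 2, 8] (same object as result1, result3); result3 = [5, 2, 8] (same object as result1, result2)
`print(result1)` → prints [5, 2, 8]
`print(result2)` → prints [5, 2, 8]
`print(result3)` → prints [5, 2, 8]
`print(result1 is result2)` → prints True

Answer:
[5, 2, 8]
[5, 2, 8]
[5, 2, 8]
True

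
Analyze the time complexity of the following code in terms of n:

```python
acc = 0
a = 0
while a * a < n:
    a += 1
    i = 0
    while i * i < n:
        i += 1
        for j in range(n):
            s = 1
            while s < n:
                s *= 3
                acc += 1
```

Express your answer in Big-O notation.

Each loop level contributes: √n × √n × n × log n. Multiplying the contributions gives O(n^2 log n).

Answer: O(n^2 log n)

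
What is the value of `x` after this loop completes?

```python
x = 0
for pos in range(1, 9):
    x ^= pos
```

XOR of 1 to 8
`x` takes the values: 0 → 1 → 3 → 0 → 4 → 1 → 7 → 0 → 8

Answer: 8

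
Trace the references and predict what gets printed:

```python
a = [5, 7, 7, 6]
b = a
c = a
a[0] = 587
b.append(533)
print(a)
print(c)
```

Key concept: multiple aliases.
Step by step:
`a = [5, 7, 7, 6]` → a = [5, 7, 7, 6]
`b = a` → b = [5, 7, 7, 6] (same object as a)
`c = a` → c = [5, 7, 7, 6] (same object as a, b)
`a[0] = 587` → a = [587, 7, 7, 6] (same object as b, c); b = [587, 7, 7, 6] (same object as a, c); c = [587, 7, 7, 6] (same object as a, b)
`b.append(533)` → a = [587, 7, 7, 6, 533] (same object as b, c); b = [587, 7, 7, 6, 533] (same object as a, c); c = [587, 7, 7, 6, 533] (same object as a, b)
`print(a)` → prints [587, 7, 7, 6, 533]
`print(c)` → prints [587, 7, 7, 6, 533]

Answer:
[587, 7, 7, 6, 533]
[587, 7, 7, 6, 533]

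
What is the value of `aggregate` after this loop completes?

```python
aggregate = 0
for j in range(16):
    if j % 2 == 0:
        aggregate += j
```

Sum of even numbers 0 to 15
`aggregate` takes the values: 0 → 2 → 6 → 12 → 20 → 30 → 42 → 56

Answer: 56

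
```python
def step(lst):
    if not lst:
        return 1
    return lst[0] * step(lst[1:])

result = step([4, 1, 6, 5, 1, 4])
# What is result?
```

Product over [4, 1, 6, 5, 1, 4] = 4 * 1 * 6 * 5 * 1 * 4 = 480

Answer: 480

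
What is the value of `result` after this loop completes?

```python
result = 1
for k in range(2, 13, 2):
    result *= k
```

Product of even numbers 2 to 12
`result` takes the values: 1 → 2 → 8 → 48 → 384 → 3840 → 46080

Answer: 46080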